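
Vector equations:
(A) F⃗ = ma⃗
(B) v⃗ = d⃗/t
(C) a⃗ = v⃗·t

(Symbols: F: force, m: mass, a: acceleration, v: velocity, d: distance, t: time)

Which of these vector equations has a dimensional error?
(C) a⃗ = v⃗·t

(A) F⃗ = ma⃗: LHS [L M T^-2], RHS [L M T^-2] ✓ — Force and acceleration are vectors, mass is a scalar
(B) v⃗ = d⃗/t: LHS [L T^-1], RHS [L T^-1] ✓ — displacement (vector) divided by time (scalar)
(C) a⃗ = v⃗·t: LHS [L T^-2], RHS [L] ✗ — acceleration is velocity per time; should be v⃗/t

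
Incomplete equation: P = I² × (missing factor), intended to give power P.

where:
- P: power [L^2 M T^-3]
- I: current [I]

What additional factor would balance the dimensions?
R (resistance), dimensions [I^-2 L^2 M T^-3]

P has dimensions [L^2 M T^-3] and I² has dimensions [I^2].
The missing factor must have dimensions [L^2 M T^-3] / [I^2] = [I^-2 L^2 M T^-3], i.e. resistance (R).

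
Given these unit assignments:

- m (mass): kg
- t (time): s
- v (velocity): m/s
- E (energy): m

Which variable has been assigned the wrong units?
E

The variable E (energy) should have units J, not m.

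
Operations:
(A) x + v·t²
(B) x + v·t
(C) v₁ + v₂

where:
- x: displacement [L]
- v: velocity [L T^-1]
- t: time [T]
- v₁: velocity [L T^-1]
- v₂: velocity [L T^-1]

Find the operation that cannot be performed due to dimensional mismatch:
(A) x + v·t²

(A) x + v·t²: x [L] and v·t² [L T] — different dimensions cannot be added/subtracted ✗
(B) x + v·t: x [L] and v·t [L] — same dimensions ✓
(C) v₁ + v₂: v₁ [L T^-1] and v₂ [L T^-1] — same dimensions ✓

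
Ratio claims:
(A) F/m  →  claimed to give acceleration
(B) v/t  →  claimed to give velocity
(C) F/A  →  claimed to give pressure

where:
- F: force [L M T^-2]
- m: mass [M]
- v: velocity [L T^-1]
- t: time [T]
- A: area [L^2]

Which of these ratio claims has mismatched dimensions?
(B) v/t does not give velocity

(A) F/m: [L T^-2] = acceleration [L T^-2] ✓
(B) v/t: [L T^-2] ≠ velocity [L T^-1] ✗
(C) F/A: [L^-1 M T^-2] = pressure [L^-1 M T^-2] ✓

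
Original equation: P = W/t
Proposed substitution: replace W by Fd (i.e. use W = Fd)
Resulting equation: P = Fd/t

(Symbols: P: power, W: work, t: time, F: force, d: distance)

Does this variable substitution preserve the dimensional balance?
Yes

[W] = [L^2 M T^-2] and [Fd] = [L^2 M T^-2]. These match, so the substitution replaces a quantity by one of the same dimensions and the result P = Fd/t has LHS [L^2 M T^-3] vs RHS [L^2 M T^-3] — still consistent.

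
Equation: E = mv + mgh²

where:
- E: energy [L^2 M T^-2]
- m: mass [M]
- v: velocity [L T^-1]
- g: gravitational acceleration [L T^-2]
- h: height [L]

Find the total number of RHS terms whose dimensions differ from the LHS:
2

LHS E: [L^2 M T^-2]
- mv: [L M T^-1] ✗
- mgh²: [L^3 M T^-2] ✗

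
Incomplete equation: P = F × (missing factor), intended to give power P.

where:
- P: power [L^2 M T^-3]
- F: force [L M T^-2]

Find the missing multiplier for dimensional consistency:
v (velocity), dimensions [L T^-1]

P has dimensions [L^2 M T^-3] and F has dimensions [L M T^-2].
The missing factor must have dimensions [L^2 M T^-3] / [L M T^-2] = [L T^-1], i.e. velocity (v).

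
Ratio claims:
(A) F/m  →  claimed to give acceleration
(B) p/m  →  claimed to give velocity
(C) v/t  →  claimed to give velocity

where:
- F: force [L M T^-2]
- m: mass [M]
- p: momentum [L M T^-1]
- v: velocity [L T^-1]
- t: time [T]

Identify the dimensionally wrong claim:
(C) v/t does not give velocity

(A) F/m: [L T^-2] = acceleration [L T^-2] ✓
(B) p/m: [L T^-1] = velocity [L T^-1] ✓
(C) v/t: [L T^-2] ≠ velocity [L T^-1] ✗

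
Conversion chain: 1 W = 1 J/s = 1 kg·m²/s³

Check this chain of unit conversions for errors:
The chain is correct (no errors).

Correct: Watt is Joule per second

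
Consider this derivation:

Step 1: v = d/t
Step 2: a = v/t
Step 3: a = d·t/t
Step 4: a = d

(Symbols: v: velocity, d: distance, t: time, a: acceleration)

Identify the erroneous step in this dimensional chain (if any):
Step 3

Step 1: v = d/t → LHS [L T^-1], RHS [L T^-1] ✓
Step 2: a = v/t → LHS [L T^-2], RHS [L T^-2] ✓
Step 3: a = d·t/t → LHS [L T^-2], RHS [L] ✗

The first dimensional inconsistency appears in step 3: a = d·t/t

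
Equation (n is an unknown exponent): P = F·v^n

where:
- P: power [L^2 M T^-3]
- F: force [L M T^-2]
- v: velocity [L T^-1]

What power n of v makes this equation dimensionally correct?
n = 1

P has dimensions [L^2 M T^-3]; v has dimensions [L T^-1].
The rest of the RHS has dimensions [L M T^-2], so v^n must supply [L T^-1].
With n = 1: F·v^1 has dimensions [L^2 M T^-3], matching the LHS ✓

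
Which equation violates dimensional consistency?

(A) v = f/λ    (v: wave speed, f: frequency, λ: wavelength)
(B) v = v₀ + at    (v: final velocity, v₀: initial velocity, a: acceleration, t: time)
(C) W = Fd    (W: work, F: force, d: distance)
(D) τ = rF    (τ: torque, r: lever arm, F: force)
(A) v = f/λ

The equation (A) v = f/λ is dimensionally incorrect.

LHS (v): [L T^-1]
RHS (f/λ): [L^-1 T^-1] ✗

The dimensions do not match. The other three equations balance.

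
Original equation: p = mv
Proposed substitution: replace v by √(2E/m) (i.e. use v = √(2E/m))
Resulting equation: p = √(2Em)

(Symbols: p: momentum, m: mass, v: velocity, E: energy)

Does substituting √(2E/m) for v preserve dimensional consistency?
Yes

[v] = [L T^-1] and [√(2E/m)] = [L T^-1]. These match, so the substitution replaces a quantity by one of the same dimensions and the result p = √(2Em) has LHS [L M T^-1] vs RHS [L M T^-1] — still consistent.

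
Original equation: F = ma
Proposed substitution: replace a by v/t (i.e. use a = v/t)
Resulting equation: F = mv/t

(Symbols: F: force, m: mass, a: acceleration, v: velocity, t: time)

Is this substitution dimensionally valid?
Yes

[a] = [L T^-2] and [v/t] = [L T^-2]. These match, so the substitution replaces a quantity by one of the same dimensions and the result F = mv/t has LHS [L M T^-2] vs RHS [L M T^-2] — still consistent.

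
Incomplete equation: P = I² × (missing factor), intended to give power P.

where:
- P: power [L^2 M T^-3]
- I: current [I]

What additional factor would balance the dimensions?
R (resistance), dimensions [I^-2 L^2 M T^-3]

P has dimensions [L^2 M T^-3] and I² has dimensions [I^2].
The missing factor must have dimensions [L^2 M T^-3] / [I^2] = [I^-2 L^2 M T^-3], i.e. resistance (R).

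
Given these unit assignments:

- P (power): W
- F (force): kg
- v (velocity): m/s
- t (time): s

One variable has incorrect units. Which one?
F

The variable F (force) should have units N, not kg.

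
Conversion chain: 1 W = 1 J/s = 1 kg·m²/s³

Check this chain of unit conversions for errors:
The chain is correct (no errors).

Correct: Watt is Joule per second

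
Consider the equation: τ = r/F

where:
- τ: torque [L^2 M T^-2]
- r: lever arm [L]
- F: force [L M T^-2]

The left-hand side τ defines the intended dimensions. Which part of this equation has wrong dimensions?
The right-hand side term r/F

τ has dimensions [L^2 M T^-2], but r/F has dimensions [M^-1 T^2], so the term r/F is dimensionally wrong for τ.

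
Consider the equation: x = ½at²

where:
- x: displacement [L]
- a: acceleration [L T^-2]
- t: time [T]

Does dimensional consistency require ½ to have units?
No

x has dimensions [L] and at² already has dimensions [L], so the equation balances without ½ contributing any dimensions. ½ is a pure (dimensionless) number; changing or removing it would not affect dimensional consistency.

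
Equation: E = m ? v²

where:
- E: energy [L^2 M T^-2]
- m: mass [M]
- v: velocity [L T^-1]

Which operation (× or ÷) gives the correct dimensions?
multiplication (×): E = m × v²

E [L^2 M T^-2]; m [M]; v² [L^2 T^-2].
m × v² → [L^2 M T^-2] ✓
m ÷ v² → [L^-2 M T^2] ✗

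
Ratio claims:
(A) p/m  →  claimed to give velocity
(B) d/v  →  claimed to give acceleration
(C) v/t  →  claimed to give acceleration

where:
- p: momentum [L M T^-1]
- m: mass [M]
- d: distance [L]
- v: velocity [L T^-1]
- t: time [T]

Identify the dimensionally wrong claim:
(B) d/v does not give acceleration

(A) p/m: [L T^-1] = velocity [L T^-1] ✓
(B) d/v: [T] ≠ acceleration [L T^-2] ✗
(C) v/t: [L T^-2] = acceleration [L T^-2] ✓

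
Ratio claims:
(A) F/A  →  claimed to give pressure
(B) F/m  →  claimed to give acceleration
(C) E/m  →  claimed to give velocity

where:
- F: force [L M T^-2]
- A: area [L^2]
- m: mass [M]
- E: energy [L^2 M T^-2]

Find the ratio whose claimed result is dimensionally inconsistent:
(C) E/m does not give velocity

(A) F/A: [L^-1 M T^-2] = pressure [L^-1 M T^-2] ✓
(B) F/m: [L T^-2] = acceleration [L T^-2] ✓
(C) E/m: [L^2 T^-2] ≠ velocity [L T^-1] ✗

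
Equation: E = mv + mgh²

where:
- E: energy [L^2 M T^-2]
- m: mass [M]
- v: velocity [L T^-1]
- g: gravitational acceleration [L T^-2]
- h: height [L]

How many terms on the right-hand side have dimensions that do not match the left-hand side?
2

LHS E: [L^2 M T^-2]
- mv: [L M T^-1] ✗
- mgh²: [L^3 M T^-2] ✗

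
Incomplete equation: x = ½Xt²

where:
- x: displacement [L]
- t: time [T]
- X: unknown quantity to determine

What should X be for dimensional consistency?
X = a (acceleration), dimensions [L T^-2]

x has dimensions [L]; the rest of the RHS (½ t²) has dimensions [T^2].
So X must have dimensions [L T^-2] — X = a (acceleration).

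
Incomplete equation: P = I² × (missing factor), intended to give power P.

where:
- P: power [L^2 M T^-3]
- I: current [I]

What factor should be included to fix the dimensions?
R (resistance), dimensions [I^-2 L^2 M T^-3]

P has dimensions [L^2 M T^-3] and I² has dimensions [I^2].
The missing factor must have dimensions [L^2 M T^-3] / [I^2] = [I^-2 L^2 M T^-3], i.e. resistance (R).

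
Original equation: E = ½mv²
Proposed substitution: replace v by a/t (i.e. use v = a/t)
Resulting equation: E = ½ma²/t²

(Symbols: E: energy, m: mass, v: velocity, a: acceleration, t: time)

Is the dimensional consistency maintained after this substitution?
No

[v] = [L T^-1] and [a/t] = [L T^-3]. These differ, so the substitution replaces a quantity by one of different dimensions and the result E = ½ma²/t² has LHS [L^2 M T^-2] vs RHS [L^2 M T^-6] — inconsistent.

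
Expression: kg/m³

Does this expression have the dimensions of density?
Yes

The expression kg/m³ has dimensions [L^-3 M], which is exactly density [L^-3 M].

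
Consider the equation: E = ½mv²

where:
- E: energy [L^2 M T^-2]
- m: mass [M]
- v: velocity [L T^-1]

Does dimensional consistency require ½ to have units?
No

E has dimensions [L^2 M T^-2] and mv² already has dimensions [L^2 M T^-2], so the equation balances without ½ contributing any dimensions. ½ is a pure (dimensionless) number; changing or removing it would not affect dimensional consistency.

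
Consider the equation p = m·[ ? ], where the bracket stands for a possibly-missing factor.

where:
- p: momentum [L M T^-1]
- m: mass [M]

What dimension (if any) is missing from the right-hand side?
[L T^-1] — velocity (e.g. v)

p has dimensions [L M T^-1]; m has dimensions [M].
The bracketed factor must supply [L M T^-1] / [M] = [L T^-1].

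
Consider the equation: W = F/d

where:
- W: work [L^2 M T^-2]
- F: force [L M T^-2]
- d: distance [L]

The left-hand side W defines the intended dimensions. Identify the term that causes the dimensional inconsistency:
The right-hand side term F/d

W has dimensions [L^2 M T^-2], but F/d has dimensions [M T^-2], so the term F/d is dimensionally wrong for W.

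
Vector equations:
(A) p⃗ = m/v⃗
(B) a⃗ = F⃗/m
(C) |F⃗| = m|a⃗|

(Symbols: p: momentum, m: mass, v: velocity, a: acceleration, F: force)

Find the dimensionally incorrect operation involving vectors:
(A) p⃗ = m/v⃗

(A) p⃗ = m/v⃗: LHS [L M T^-1], RHS [L^-1 M T] ✗ — momentum is mass times velocity; should be mv⃗ (and division by a vector is undefined)
(B) a⃗ = F⃗/m: LHS [L T^-2], RHS [L T^-2] ✓ — force (vector) divided by mass (scalar)
(C) |F⃗| = m|a⃗|: LHS [L M T^-2], RHS [L M T^-2] ✓ — magnitudes of vectors are scalars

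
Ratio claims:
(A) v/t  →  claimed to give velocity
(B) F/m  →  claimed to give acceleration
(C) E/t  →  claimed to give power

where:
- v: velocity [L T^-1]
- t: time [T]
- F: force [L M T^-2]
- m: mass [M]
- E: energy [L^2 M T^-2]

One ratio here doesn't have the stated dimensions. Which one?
(A) v/t does not give velocity

(A) v/t: [L T^-2] ≠ velocity [L T^-1] ✗
(B) F/m: [L T^-2] = acceleration [L T^-2] ✓
(C) E/t: [L^2 M T^-3] = power [L^2 M T^-3] ✓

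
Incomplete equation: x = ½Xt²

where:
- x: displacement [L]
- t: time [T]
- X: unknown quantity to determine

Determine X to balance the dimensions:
X = a (acceleration), dimensions [L T^-2]

x has dimensions [L]; the rest of the RHS (½ t²) has dimensions [T^2].
So X must have dimensions [L T^-2] — X = a (acceleration).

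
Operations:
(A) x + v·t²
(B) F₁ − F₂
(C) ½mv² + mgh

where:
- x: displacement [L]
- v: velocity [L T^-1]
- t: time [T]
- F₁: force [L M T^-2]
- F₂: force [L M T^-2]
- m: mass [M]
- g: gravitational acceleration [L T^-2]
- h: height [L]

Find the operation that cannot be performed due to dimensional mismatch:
(A) x + v·t²

(A) x + v·t²: x [L] and v·t² [L T] — different dimensions cannot be added/subtracted ✗
(B) F₁ − F₂: F₁ [L M T^-2] and F₂ [L M T^-2] — same dimensions ✓
(C) ½mv² + mgh: ½mv² [L^2 M T^-2] and mgh [L^2 M T^-2] — same dimensions ✓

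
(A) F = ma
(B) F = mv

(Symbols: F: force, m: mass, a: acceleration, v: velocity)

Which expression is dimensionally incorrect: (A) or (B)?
(B)

(A) F = ma: LHS [L M T^-2], RHS [L M T^-2] ✓
(B) F = mv: LHS [L M T^-2], RHS [L M T^-1] ✗

Expression (B) F = mv is dimensionally incorrect.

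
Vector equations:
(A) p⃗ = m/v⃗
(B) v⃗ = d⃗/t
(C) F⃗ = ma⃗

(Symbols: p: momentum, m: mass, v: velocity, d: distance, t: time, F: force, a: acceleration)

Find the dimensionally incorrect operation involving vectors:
(A) p⃗ = m/v⃗

(A) p⃗ = m/v⃗: LHS [L M T^-1], RHS [L^-1 M T] ✗ — momentum is mass times velocity; should be mv⃗ (and division by a vector is undefined)
(B) v⃗ = d⃗/t: LHS [L T^-1], RHS [L T^-1] ✓ — displacement (vector) divided by time (scalar)
(C) F⃗ = ma⃗: LHS [L M T^-2], RHS [L M T^-2] ✓ — Force and acceleration are vectors, mass is a scalar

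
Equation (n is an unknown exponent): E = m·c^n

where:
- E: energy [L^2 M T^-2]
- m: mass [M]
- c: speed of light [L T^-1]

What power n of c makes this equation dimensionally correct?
n = 2

E has dimensions [L^2 M T^-2]; c has dimensions [L T^-1].
The rest of the RHS has dimensions [M], so c^n must supply [L^2 T^-2].
With n = 2: m·c^2 has dimensions [L^2 M T^-2], matching the LHS ✓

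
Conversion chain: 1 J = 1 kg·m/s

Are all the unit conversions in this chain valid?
The chain is incorrect (it contains an error).

Incorrect: Joule is kg·m²/s², not kg·m/s (that is momentum)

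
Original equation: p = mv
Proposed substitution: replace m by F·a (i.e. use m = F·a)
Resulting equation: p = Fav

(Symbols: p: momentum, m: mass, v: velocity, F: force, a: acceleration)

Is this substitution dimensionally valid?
No

[m] = [M] and [F·a] = [L^2 M T^-4]. These differ, so the substitution replaces a quantity by one of different dimensions and the result p = Fav has LHS [L M T^-1] vs RHS [L^3 M T^-5] — inconsistent.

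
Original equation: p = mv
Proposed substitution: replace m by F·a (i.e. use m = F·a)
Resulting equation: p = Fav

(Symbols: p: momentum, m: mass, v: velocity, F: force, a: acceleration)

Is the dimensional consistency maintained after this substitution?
No

[m] = [M] and [F·a] = [L^2 M T^-4]. These differ, so the substitution replaces a quantity by one of different dimensions and the result p = Fav has LHS [L M T^-1] vs RHS [L^3 M T^-5] — inconsistent.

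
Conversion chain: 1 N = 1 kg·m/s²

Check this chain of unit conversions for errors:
The chain is correct (no errors).

Correct: Newton is defined as kg·m/s²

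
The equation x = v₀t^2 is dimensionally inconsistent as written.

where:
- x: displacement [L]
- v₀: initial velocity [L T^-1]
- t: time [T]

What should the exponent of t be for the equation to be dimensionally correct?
The exponent of t should be 1: x = v₀t

The LHS x has dimensions [L]; t has dimensions [T].
As written, the RHS v₀t^2 (exponent 2 on t) has dimensions [L T], which does not match.
With exponent 1, the RHS v₀t has dimensions [L], matching the LHS.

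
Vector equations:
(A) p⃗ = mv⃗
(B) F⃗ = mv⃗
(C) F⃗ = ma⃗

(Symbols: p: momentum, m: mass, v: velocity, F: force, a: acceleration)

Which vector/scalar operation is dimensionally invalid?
(B) F⃗ = mv⃗

(A) p⃗ = mv⃗: LHS [L M T^-1], RHS [L M T^-1] ✓ — mass (scalar) times velocity (vector)
(B) F⃗ = mv⃗: LHS [L M T^-2], RHS [L M T^-1] ✗ — mass times velocity is momentum, not force; should be ma⃗
(C) F⃗ = ma⃗: LHS [L M T^-2], RHS [L M T^-2] ✓ — Force and acceleration are vectors, mass is a scalar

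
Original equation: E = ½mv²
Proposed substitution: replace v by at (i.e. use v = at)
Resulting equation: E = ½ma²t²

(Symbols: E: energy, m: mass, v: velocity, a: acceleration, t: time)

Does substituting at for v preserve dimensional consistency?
Yes

[v] = [L T^-1] and [at] = [L T^-1]. These match, so the substitution replaces a quantity by one of the same dimensions and the result E = ½ma²t² has LHS [L^2 M T^-2] vs RHS [L^2 M T^-2] — still consistent.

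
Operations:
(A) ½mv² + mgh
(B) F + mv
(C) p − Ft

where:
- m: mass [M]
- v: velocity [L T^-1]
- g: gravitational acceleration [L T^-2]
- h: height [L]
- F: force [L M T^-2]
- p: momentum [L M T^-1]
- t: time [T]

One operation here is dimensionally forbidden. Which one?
(B) F + mv

(A) ½mv² + mgh: ½mv² [L^2 M T^-2] and mgh [L^2 M T^-2] — same dimensions ✓
(B) F + mv: F [L M T^-2] and mv [L M T^-1] — different dimensions cannot be added/subtracted ✗
(C) p − Ft: p [L M T^-1] and Ft [L M T^-1] — same dimensions ✓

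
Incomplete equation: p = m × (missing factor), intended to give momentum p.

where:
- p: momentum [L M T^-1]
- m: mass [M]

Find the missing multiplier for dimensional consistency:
v (velocity), dimensions [L T^-1]

p has dimensions [L M T^-1] and m has dimensions [M].
The missing factor must have dimensions [L M T^-1] / [M] = [L T^-1], i.e. velocity (v).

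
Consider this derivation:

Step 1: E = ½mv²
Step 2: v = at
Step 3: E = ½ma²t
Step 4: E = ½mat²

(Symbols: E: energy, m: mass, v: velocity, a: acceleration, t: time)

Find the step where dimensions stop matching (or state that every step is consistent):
Step 3

Step 1: E = ½mv² → LHS [L^2 M T^-2], RHS [L^2 M T^-2] ✓
Step 2: v = at → LHS [L T^-1], RHS [L T^-1] ✓
Step 3: E = ½ma²t → LHS [L^2 M T^-2], RHS [L^2 M T^-3] ✗

The first dimensional inconsistency appears in step 3: E = ½ma²t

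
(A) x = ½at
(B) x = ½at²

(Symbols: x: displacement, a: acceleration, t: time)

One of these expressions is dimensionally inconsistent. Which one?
(A)

(A) x = ½at: LHS [L], RHS [L T^-1] ✗
(B) x = ½at²: LHS [L], RHS [L] ✓

Expression (A) x = ½at is dimensionally incorrect.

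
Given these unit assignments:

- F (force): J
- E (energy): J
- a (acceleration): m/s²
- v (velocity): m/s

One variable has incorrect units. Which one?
F

The variable F (force) should have units N, not J.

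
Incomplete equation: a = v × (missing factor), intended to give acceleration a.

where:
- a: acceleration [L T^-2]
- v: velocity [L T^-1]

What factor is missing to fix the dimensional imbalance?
1/t (inverse time), dimensions [T^-1]

a has dimensions [L T^-2] and v has dimensions [L T^-1].
The missing factor must have dimensions [L T^-2] / [L T^-1] = [T^-1], i.e. inverse time (1/t).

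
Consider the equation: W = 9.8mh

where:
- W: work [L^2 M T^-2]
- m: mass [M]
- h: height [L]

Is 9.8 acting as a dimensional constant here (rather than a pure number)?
Yes

W has dimensions [L^2 M T^-2], while mh alone has dimensions [L M]. For the equation to balance, the factor 9.8 must carry dimensions [L T^-2] — it is a dimensional constant (a numerical value of a physical quantity with its units suppressed), not a pure number.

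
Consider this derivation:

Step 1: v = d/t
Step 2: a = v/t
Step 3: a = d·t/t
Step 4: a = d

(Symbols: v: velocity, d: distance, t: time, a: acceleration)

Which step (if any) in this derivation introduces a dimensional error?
Step 3

Step 1: v = d/t → LHS [L T^-1], RHS [L T^-1] ✓
Step 2: a = v/t → LHS [L T^-2], RHS [L T^-2] ✓
Step 3: a = d·t/t → LHS [L T^-2], RHS [L] ✗

The first dimensional inconsistency appears in step 3: a = d·t/t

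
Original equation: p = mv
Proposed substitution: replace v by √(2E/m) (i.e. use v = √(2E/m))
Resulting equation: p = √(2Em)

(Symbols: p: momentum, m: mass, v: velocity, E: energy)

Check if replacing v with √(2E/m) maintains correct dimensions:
Yes

[v] = [L T^-1] and [√(2E/m)] = [L T^-1]. These match, so the substitution replaces a quantity by one of the same dimensions and the result p = √(2Em) has LHS [L M T^-1] vs RHS [L M T^-1] — still consistent.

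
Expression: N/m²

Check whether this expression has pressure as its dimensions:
Yes

The expression N/m² has dimensions [L^-1 M T^-2], which is exactly pressure [L^-1 M T^-2].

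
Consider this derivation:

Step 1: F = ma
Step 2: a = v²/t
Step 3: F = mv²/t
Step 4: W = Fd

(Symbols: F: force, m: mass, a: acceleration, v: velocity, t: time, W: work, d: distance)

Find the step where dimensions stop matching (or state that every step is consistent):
Step 2

Step 1: F = ma → LHS [L M T^-2], RHS [L M T^-2] ✓
Step 2: a = v²/t → LHS [L T^-2], RHS [L^2 T^-3] ✗

The first dimensional inconsistency appears in step 2: a = v²/t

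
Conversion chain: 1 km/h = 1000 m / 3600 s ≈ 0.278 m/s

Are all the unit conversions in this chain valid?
The chain is correct (no errors).

Correct: 1 km = 1000 m, 1 h = 3600 s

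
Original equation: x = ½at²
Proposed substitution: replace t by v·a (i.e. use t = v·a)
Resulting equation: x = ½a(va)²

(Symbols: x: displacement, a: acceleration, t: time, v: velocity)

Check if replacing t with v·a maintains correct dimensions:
No

[t] = [T] and [v·a] = [L^2 T^-3]. These differ, so the substitution replaces a quantity by one of different dimensions and the result x = ½a(va)² has LHS [L] vs RHS [L^5 T^-8] — inconsistent.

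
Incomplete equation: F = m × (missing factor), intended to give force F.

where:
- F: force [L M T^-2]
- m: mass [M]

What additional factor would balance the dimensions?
a (acceleration), dimensions [L T^-2]

F has dimensions [L M T^-2] and m has dimensions [M].
The missing factor must have dimensions [L M T^-2] / [M] = [L T^-2], i.e. acceleration (a).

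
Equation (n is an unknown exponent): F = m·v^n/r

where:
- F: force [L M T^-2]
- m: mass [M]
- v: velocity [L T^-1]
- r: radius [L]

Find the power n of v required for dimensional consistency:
n = 2

F has dimensions [L M T^-2]; v has dimensions [L T^-1].
The rest of the RHS has dimensions [L^-1 M], so v^n must supply [L^2 T^-2].
With n = 2: m·v^2/r has dimensions [L M T^-2], matching the LHS ✓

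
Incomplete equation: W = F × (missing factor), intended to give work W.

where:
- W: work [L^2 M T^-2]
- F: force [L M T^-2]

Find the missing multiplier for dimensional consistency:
d (distance), dimensions [L]

W has dimensions [L^2 M T^-2] and F has dimensions [L M T^-2].
The missing factor must have dimensions [L^2 M T^-2] / [L M T^-2] = [L], i.e. distance (d).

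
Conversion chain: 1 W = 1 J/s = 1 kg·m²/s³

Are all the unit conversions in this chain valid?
The chain is correct (no errors).

Correct: Watt is Joule per second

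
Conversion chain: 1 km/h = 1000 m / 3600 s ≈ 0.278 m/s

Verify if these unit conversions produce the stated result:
The chain is correct (no errors).

Correct: 1 km = 1000 m, 1 h = 3600 s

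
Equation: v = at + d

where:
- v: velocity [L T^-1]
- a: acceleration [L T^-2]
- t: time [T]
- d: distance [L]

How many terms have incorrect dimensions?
1

LHS v: [L T^-1]
- at: [L T^-1] ✓
- d: [L] ✗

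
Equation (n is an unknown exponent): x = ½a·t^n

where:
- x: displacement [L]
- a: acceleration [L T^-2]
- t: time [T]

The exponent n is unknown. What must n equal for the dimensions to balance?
n = 2

x has dimensions [L]; t has dimensions [T].
The rest of the RHS has dimensions [L T^-2], so t^n must supply [T^2].
With n = 2: ½a·t^2 has dimensions [L], matching the LHS ✓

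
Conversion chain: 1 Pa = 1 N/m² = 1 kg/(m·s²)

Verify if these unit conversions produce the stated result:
The chain is correct (no errors).

Correct: Pascal is Newton per square meter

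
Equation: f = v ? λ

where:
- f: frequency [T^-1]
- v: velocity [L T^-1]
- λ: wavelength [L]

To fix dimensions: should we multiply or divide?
division (÷): f = v ÷ λ

f [T^-1]; v [L T^-1]; λ [L].
v × λ → [L^2 T^-1] ✗
v ÷ λ → [T^-1] ✓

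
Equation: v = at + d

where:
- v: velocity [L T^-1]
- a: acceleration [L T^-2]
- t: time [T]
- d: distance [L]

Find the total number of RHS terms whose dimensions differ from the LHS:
1

LHS v: [L T^-1]
- at: [L T^-1] ✓
- d: [L] ✗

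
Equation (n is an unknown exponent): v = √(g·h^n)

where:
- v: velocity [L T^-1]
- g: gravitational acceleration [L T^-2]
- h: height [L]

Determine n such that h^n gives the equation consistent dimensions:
n = 1

v has dimensions [L T^-1]; h has dimensions [L].
With n = 1: √(g·h^1) has dimensions [L T^-1], matching the LHS ✓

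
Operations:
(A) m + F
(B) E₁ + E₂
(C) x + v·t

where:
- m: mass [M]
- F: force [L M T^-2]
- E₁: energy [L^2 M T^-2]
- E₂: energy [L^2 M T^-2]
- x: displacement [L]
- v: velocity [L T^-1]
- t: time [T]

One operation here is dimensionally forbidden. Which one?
(A) m + F

(A) m + F: m [M] and F [L M T^-2] — different dimensions cannot be added/subtracted ✗
(B) E₁ + E₂: E₁ [L^2 M T^-2] and E₂ [L^2 M T^-2] — same dimensions ✓
(C) x + v·t: x [L] and v·t [L] — same dimensions ✓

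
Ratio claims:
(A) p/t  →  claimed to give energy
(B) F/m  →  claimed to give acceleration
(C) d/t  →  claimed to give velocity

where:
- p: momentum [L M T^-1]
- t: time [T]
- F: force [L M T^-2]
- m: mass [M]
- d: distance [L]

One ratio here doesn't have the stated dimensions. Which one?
(A) p/t does not give energy

(A) p/t: [L M T^-2] ≠ energy [L^2 M T^-2] ✗
(B) F/m: [L T^-2] = acceleration [L T^-2] ✓
(C) d/t: [L T^-1] = velocity [L T^-1] ✓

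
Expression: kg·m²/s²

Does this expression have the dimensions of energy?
Yes

The expression kg·m²/s² has dimensions [L^2 M T^-2], which is exactly energy [L^2 M T^-2].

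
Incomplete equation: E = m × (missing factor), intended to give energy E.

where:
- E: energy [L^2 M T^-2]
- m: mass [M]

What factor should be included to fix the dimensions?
v² (velocity squared), dimensions [L^2 T^-2]

E has dimensions [L^2 M T^-2] and m has dimensions [M].
The missing factor must have dimensions [L^2 M T^-2] / [M] = [L^2 T^-2], i.e. velocity squared (v²).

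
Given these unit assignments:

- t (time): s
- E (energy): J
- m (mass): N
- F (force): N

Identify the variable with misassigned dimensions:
m

The variable m (mass) should have units kg, not N.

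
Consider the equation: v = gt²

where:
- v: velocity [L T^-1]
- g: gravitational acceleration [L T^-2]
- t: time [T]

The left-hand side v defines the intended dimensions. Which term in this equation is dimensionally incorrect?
The right-hand side term gt²

v has dimensions [L T^-1], but gt² has dimensions [L], so the term gt² is dimensionally wrong for v.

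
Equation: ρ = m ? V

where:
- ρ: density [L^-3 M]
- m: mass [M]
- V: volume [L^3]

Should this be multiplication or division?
division (÷): ρ = m ÷ V

ρ [L^-3 M]; m [M]; V [L^3].
m × V → [L^3 M] ✗
m ÷ V → [L^-3 M] ✓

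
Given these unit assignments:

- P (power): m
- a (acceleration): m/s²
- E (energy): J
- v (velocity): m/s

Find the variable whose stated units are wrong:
P

The variable P (power) should have units W, not m.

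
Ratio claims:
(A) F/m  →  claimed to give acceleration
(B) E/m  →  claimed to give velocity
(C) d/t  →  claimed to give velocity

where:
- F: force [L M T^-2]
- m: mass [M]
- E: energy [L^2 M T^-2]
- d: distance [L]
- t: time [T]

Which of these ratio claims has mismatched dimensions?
(B) E/m does not give velocity

(A) F/m: [L T^-2] = acceleration [L T^-2] ✓
(B) E/m: [L^2 T^-2] ≠ velocity [L T^-1] ✗
(C) d/t: [L T^-1] = velocity [L T^-1] ✓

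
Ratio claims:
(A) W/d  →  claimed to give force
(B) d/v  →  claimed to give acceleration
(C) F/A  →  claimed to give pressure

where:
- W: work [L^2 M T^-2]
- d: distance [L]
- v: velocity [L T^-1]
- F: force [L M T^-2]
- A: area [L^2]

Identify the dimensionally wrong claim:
(B) d/v does not give acceleration

(A) W/d: [L M T^-2] = force [L M T^-2] ✓
(B) d/v: [T] ≠ acceleration [L T^-2] ✗
(C) F/A: [L^-1 M T^-2] = pressure [L^-1 M T^-2] ✓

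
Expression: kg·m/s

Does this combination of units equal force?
No

The expression kg·m/s has dimensions [L M T^-1], but force has dimensions [L M T^-2].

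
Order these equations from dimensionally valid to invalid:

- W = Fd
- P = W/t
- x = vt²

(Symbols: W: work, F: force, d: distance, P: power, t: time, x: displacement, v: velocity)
Dimensionally correct: W = Fd, P = W/t
Dimensionally incorrect: x = vt²
Ordered (correct first, then incorrect): W = Fd, P = W/t, x = vt²

- W = Fd: LHS [L^2 M T^-2], RHS [L^2 M T^-2] → correct ✓
- P = W/t: LHS [L^2 M T^-3], RHS [L^2 M T^-3] → correct ✓
- x = vt²: LHS [L], RHS [L T] → incorrect ✗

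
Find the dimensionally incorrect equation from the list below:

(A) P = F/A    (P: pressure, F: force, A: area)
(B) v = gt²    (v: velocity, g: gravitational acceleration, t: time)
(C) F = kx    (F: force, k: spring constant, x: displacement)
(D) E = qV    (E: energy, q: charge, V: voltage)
(B) v = gt²

The equation (B) v = gt² is dimensionally incorrect.

LHS (v): [L T^-1]
RHS (gt²): [L] ✗

The dimensions do not match. The other three equations balance.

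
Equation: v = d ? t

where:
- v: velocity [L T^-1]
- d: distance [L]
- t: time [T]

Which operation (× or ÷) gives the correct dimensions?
division (÷): v = d ÷ t

v [L T^-1]; d [L]; t [T].
d × t → [L T] ✗
d ÷ t → [L T^-1] ✓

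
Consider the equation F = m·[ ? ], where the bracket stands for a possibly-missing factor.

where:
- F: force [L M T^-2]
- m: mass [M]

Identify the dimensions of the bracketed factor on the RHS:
[L T^-2] — acceleration (e.g. a)

F has dimensions [L M T^-2]; m has dimensions [M].
The bracketed factor must supply [L M T^-2] / [M] = [L T^-2].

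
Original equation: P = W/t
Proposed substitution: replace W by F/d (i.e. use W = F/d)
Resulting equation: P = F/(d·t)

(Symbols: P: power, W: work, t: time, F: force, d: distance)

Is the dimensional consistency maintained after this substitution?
No

[W] = [L^2 M T^-2] and [F/d] = [M T^-2]. These differ, so the substitution replaces a quantity by one of different dimensions and the result P = F/(d·t) has LHS [L^2 M T^-3] vs RHS [M T^-3] — inconsistent.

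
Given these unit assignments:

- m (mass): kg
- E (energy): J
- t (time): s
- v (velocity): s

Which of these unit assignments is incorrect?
v

The variable v (velocity) should have units m/s, not s.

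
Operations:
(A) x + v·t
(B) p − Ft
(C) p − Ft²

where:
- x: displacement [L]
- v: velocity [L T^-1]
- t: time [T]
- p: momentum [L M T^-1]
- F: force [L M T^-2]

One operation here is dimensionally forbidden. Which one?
(C) p − Ft²

(A) x + v·t: x [L] and v·t [L] — same dimensions ✓
(B) p − Ft: p [L M T^-1] and Ft [L M T^-1] — same dimensions ✓
(C) p − Ft²: p [L M T^-1] and Ft² [L M] — different dimensions cannot be added/subtracted ✗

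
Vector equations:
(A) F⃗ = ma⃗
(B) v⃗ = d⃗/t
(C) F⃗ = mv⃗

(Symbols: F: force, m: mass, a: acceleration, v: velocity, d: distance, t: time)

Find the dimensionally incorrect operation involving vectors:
(C) F⃗ = mv⃗

(A) F⃗ = ma⃗: LHS [L M T^-2], RHS [L M T^-2] ✓ — Force and acceleration are vectors, mass is a scalar
(B) v⃗ = d⃗/t: LHS [L T^-1], RHS [L T^-1] ✓ — displacement (vector) divided by time (scalar)
(C) F⃗ = mv⃗: LHS [L M T^-2], RHS [L M T^-1] ✗ — mass times velocity is momentum, not force; should be ma⃗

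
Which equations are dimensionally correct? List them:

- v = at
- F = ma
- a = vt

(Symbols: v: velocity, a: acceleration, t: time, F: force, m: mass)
Dimensionally correct: v = at, F = ma
Dimensionally incorrect: a = vt
Ordered (correct first, then incorrect): v = at, F = ma, a = vt

- v = at: LHS [L T^-1], RHS [L T^-1] → correct ✓
- F = ma: LHS [L M T^-2], RHS [L M T^-2] → correct ✓
- a = vt: LHS [L T^-2], RHS [L] → incorrect ✗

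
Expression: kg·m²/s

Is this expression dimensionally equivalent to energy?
No

The expression kg·m²/s has dimensions [L^2 M T^-1], but energy has dimensions [L^2 M T^-2].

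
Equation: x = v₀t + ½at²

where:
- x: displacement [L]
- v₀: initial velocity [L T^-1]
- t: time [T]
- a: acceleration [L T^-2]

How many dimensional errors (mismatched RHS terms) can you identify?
0

LHS x: [L]
- v₀t: [L] ✓
- ½at²: [L] ✓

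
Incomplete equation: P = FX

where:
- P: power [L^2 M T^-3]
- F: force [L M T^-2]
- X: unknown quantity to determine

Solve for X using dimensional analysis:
X = v (velocity), dimensions [L T^-1]

P has dimensions [L^2 M T^-3]; the rest of the RHS (F) has dimensions [L M T^-2].
So X must have dimensions [L T^-1] — X = v (velocity).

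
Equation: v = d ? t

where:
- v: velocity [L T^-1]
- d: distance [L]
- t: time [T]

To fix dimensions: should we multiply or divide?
division (÷): v = d ÷ t

v [L T^-1]; d [L]; t [T].
d × t → [L T] ✗
d ÷ t → [L T^-1] ✓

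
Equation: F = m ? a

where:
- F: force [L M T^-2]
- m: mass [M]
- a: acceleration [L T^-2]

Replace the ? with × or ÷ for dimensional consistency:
multiplication (×): F = m × a

F [L M T^-2]; m [M]; a [L T^-2].
m × a → [L M T^-2] ✓
m ÷ a → [L^-1 M T^2] ✗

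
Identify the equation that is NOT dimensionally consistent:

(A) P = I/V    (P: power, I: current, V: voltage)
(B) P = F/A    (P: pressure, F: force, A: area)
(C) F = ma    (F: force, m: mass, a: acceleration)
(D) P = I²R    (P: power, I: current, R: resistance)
(A) P = I/V

The equation (A) P = I/V is dimensionally incorrect.

LHS (P): [L^2 M T^-3]
RHS (I/V): [I^2 L^-2 M^-1 T^3] ✗

The dimensions do not match. The other three equations balance.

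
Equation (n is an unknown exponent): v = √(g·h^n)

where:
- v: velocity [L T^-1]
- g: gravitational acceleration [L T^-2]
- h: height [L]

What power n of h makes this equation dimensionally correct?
n = 1

v has dimensions [L T^-1]; h has dimensions [L].
With n = 1: √(g·h^1) has dimensions [L T^-1], matching the LHS ✓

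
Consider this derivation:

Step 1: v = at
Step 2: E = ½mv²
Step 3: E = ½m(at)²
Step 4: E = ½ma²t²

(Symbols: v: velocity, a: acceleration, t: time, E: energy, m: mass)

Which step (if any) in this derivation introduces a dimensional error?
No step introduces an error — all steps are dimensionally consistent.

Step 1: v = at → LHS [L T^-1], RHS [L T^-1] ✓
Step 2: E = ½mv² → LHS [L^2 M T^-2], RHS [L^2 M T^-2] ✓
Step 3: E = ½m(at)² → LHS [L^2 M T^-2], RHS [L^2 M T^-2] ✓
Step 4: E = ½ma²t² → LHS [L^2 M T^-2], RHS [L^2 M T^-2] ✓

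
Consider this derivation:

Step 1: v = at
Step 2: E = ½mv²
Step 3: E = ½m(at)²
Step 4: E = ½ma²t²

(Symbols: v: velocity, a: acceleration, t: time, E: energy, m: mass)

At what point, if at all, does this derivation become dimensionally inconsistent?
No step introduces an error — all steps are dimensionally consistent.

Step 1: v = at → LHS [L T^-1], RHS [L T^-1] ✓
Step 2: E = ½mv² → LHS [L^2 M T^-2], RHS [L^2 M T^-2] ✓
Step 3: E = ½m(at)² → LHS [L^2 M T^-2], RHS [L^2 M T^-2] ✓
Step 4: E = ½ma²t² → LHS [L^2 M T^-2], RHS [L^2 M T^-2] ✓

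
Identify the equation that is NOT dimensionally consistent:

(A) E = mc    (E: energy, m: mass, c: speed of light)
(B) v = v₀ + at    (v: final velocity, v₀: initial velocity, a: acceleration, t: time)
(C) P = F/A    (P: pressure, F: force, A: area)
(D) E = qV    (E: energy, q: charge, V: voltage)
(A) E = mc

The equation (A) E = mc is dimensionally incorrect.

LHS (E): [L^2 M T^-2]
RHS (mc): [L M T^-1] ✗

The dimensions do not match. The other three equations balance.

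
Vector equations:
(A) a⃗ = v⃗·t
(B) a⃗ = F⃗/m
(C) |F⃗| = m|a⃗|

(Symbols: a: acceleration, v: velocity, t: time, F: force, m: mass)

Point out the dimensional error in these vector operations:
(A) a⃗ = v⃗·t

(A) a⃗ = v⃗·t: LHS [L T^-2], RHS [L] ✗ — acceleration is velocity per time; should be v⃗/t
(B) a⃗ = F⃗/m: LHS [L T^-2], RHS [L T^-2] ✓ — force (vector) divided by mass (scalar)
(C) |F⃗| = m|a⃗|: LHS [L M T^-2], RHS [L M T^-2] ✓ — magnitudes of vectors are scalars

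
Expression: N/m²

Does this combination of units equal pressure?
Yes

The expression N/m² has dimensions [L^-1 M T^-2], which is exactly pressure [L^-1 M T^-2].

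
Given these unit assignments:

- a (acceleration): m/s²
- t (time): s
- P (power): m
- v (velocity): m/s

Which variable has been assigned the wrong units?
P

The variable P (power) should have units W, not m.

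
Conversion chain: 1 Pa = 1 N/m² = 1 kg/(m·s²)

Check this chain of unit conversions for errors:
The chain is correct (no errors).

Correct: Pascal is Newton per square meter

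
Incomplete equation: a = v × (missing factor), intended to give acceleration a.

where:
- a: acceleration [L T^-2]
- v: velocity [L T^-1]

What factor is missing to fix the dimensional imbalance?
1/t (inverse time), dimensions [T^-1]

a has dimensions [L T^-2] and v has dimensions [L T^-1].
The missing factor must have dimensions [L T^-2] / [L T^-1] = [T^-1], i.e. inverse time (1/t).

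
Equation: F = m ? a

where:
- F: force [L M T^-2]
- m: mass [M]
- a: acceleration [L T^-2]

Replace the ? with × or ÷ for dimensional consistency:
multiplication (×): F = m × a

F [L M T^-2]; m [M]; a [L T^-2].
m × a → [L M T^-2] ✓
m ÷ a → [L^-1 M T^2] ✗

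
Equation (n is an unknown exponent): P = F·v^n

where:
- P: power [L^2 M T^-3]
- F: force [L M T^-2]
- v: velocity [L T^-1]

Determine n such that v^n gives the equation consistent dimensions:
n = 1

P has dimensions [L^2 M T^-3]; v has dimensions [L T^-1].
The rest of the RHS has dimensions [L M T^-2], so v^n must supply [L T^-1].
With n = 1: F·v^1 has dimensions [L^2 M T^-3], matching the LHS ✓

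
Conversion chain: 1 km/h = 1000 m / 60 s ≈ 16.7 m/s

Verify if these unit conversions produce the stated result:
The chain is incorrect (it contains an error).

Incorrect: 1 h = 3600 s, not 60 s (1 km/h ≈ 0.278 m/s)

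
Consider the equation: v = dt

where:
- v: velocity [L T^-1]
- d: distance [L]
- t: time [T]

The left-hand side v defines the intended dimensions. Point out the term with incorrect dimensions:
The right-hand side term dt

v has dimensions [L T^-1], but dt has dimensions [L T], so the term dt is dimensionally wrong for v.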